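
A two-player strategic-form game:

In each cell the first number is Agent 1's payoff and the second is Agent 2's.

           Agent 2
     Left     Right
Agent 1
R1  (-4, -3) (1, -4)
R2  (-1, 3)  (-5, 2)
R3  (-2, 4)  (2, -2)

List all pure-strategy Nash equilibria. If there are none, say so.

Pure NE: (R2, Left)

(R1, Left): Agent 1 can switch to R2 (-4 → -1). Not NE.
(R1, Right): Agent 1 can switch to R3 (1 → 2). Not NE.
(R2, Left): Agent 1 gets -1, best alternative -2; Agent 2 gets 3, best alternative 2. No profitable deviation — NE.
(R2, Right): Agent 1 can switch to R1 (-5 → 1). Not NE.
(R3, Left): Agent 1 can switch to R2 (-2 → -1). Not NE.
(R3, Right): Agent 2 can switch to Left (-2 → 4). Not NE.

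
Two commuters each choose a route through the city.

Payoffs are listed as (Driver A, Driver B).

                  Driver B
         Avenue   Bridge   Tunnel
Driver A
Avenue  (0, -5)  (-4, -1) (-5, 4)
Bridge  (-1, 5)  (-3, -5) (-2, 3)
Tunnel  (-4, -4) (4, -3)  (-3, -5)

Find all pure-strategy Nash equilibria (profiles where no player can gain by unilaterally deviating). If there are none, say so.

Driver A against Avenue: payoffs 0, -1, -4 → best response Avenue.
Driver A against Bridge: payoffs -4, -3, 4 → best response Tunnel.
Driver A against Tunnel: payoffs -5, -2, -3 → best response Bridge.
Driver B against Avenue: payoffs -5, -1, 4 → best response Tunnel.
Driver B against Bridge: payoffs 5, -5, 3 → best response Avenue.
Driver B against Tunnel: payoffs -4, -3, -5 → best response Bridge.
Mutual best responses: (Tunnel, Bridge).

Pure NE: (Tunnel, Bridge)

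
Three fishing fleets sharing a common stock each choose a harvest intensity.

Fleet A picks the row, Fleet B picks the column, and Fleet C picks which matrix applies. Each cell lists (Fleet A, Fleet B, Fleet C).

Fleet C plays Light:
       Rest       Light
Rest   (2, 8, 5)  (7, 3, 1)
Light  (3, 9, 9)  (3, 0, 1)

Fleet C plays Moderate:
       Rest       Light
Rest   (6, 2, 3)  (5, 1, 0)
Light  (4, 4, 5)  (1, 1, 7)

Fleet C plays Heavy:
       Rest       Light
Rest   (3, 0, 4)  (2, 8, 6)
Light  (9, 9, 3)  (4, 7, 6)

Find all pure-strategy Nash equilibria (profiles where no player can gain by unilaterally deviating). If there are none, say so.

Pure NE: (Light, Rest, Light)

(Rest, Rest, Light): Fleet A can switch to Light (2 → 3). Not NE.
(Rest, Rest, Moderate): Fleet C can switch to Light (3 → 5). Not NE.
(Rest, Rest, Heavy): Fleet A can switch to Light (3 → 9). Not NE.
(Rest, Light, Light): Fleet B can switch to Rest (3 → 8). Not NE.
(Rest, Light, Moderate): Fleet B can switch to Rest (1 → 2). Not NE.
(Rest, Light, Heavy): Fleet A can switch to Light (2 → 4). Not NE.
(Light, Rest, Light): Fleet A gets 3, best alternative 2; Fleet B gets 9, best alternative 0; Fleet C gets 9, best alternative 5. No profitable deviation — NE.
(Light, Rest, Moderate): Fleet A can switch to Rest (4 → 6). Not NE.
(Light, Rest, Heavy): Fleet C can switch to Light (3 → 9). Not NE.
(The remaining 3 profiles each have a profitable deviation by the same check.)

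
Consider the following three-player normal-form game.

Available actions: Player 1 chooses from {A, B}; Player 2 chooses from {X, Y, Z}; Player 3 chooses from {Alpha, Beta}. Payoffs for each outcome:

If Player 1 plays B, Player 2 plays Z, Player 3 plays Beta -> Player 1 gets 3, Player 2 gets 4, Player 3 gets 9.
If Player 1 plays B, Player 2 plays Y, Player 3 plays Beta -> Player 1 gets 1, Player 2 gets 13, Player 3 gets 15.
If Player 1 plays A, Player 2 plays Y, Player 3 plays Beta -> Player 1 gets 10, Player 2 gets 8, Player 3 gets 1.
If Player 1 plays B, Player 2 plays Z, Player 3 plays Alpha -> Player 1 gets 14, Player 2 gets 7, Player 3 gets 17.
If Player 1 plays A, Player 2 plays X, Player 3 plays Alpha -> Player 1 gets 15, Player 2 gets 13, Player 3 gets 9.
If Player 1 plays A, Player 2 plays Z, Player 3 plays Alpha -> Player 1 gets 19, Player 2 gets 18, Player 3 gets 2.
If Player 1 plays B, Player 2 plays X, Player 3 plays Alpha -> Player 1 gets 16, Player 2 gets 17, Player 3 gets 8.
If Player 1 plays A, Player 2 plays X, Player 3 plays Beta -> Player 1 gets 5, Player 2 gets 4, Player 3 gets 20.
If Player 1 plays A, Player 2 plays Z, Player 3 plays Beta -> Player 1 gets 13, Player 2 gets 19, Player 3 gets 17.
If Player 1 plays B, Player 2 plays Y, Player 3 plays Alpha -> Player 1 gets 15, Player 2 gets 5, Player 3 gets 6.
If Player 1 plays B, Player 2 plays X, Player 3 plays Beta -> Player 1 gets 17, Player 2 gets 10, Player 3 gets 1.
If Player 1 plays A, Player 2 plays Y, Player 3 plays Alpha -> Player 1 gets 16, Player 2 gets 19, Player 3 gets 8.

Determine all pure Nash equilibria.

For each player, find the best response to each opponent profile; mutual best responses are the pure NE.
Player 1 against (X, Alpha): payoffs 15, 16 → best response B.
Player 1 against (X, Beta): payoffs 5, 17 → best response B.
Player 1 against (Y, Alpha): payoffs 16, 15 → best response A.
Player 1 against (Y, Beta): payoffs 10, 1 → best response A.
Player 1 against (Z, Alpha): payoffs 19, 14 → best response A.
Player 1 against (Z, Beta): payoffs 13, 3 → best response A.
Player 2 against (A, Alpha): payoffs 13, 19, 18 → best response Y.
Player 2 against (A, Beta): payoffs 4, 8, 19 → best response Z.
Player 2 against (B, Alpha): payoffs 17, 5, 7 → best response X.
Player 2 against (B, Beta): payoffs 10, 13, 4 → best response Y.
Player 3 against (A, X): payoffs 9, 20 → best response Beta.
Player 3 against (A, Y): payoffs 8, 1 → best response Alpha.
Player 3 against (A, Z): payoffs 2, 17 → best response Beta.
Player 3 against (B, X): payoffs 8, 1 → best response Alpha.
Player 3 against (B, Y): payoffs 6, 15 → best response Beta.
Player 3 against (B, Z): payoffs 17, 9 → best response Alpha.
Mutual best responses: (A, Y, Alpha); (A, Z, Beta); (B, X, Alpha).

(A, Y, Alpha) and (A, Z, Beta) and (B, X, Alpha)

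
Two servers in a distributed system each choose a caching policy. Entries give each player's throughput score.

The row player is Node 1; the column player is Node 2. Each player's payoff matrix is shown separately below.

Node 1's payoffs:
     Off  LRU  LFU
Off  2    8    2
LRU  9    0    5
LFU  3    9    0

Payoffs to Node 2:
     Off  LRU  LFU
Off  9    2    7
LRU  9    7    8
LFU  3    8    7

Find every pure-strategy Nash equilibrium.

For each player, find the best response to each opponent profile; mutual best responses are the pure NE.
Node 1 against Off: payoffs 2, 9, 3 → best response LRU.
Node 1 against LRU: payoffs 8, 0, 9 → best response LFU.
Node 1 against LFU: payoffs 2, 5, 0 → best response LRU.
Node 2 against Off: payoffs 9, 2, 7 → best response Off.
Node 2 against LRU: payoffs 9, 7, 8 → best response Off.
Node 2 against LFU: payoffs 3, 8, 7 → best response LRU.
Mutual best responses: (LRU, Off); (LFU, LRU).

(LRU, Off) and (LFU, LRU)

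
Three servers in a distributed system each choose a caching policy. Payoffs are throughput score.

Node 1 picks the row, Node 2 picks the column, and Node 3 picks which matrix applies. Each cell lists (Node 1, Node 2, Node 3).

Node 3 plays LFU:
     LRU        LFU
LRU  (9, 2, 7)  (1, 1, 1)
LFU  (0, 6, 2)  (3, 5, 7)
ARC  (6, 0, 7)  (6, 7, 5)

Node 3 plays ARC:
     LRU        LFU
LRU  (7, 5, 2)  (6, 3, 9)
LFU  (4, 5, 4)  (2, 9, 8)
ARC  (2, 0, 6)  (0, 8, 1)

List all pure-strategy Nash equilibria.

Node 1 against (LRU, LFU): payoffs 9, 0, 6 → best response LRU.
Node 1 against (LRU, ARC): payoffs 7, 4, 2 → best response LRU.
Node 1 against (LFU, LFU): payoffs 1, 3, 6 → best response ARC.
Node 1 against (LFU, ARC): payoffs 6, 2, 0 → best response LRU.
Node 2 against (LRU, LFU): payoffs 2, 1 → best response LRU.
Node 2 against (LRU, ARC): payoffs 5, 3 → best response LRU.
Node 2 against (LFU, LFU): payoffs 6, 5 → best response LRU.
Node 2 against (LFU, ARC): payoffs 5, 9 → best response LFU.
Node 2 against (ARC, LFU): payoffs 0, 7 → best response LFU.
Node 2 against (ARC, ARC): payoffs 0, 8 → best response LFU.
Node 3 against (LRU, LRU): payoffs 7, 2 → best response LFU.
Node 3 against (LRU, LFU): payoffs 1, 9 → best response ARC.
Node 3 against (LFU, LRU): payoffs 2, 4 → best response ARC.
Node 3 against (LFU, LFU): payoffs 7, 8 → best response ARC.
Node 3 against (ARC, LRU): payoffs 7, 6 → best response LFU.
Node 3 against (ARC, LFU): payoffs 5, 1 → best response LFU.
Mutual best responses: (LRU, LRU, LFU); (ARC, LFU, LFU).

Pure-strategy Nash equilibria: (LRU, LRU, LFU); (ARC, LFU, LFU)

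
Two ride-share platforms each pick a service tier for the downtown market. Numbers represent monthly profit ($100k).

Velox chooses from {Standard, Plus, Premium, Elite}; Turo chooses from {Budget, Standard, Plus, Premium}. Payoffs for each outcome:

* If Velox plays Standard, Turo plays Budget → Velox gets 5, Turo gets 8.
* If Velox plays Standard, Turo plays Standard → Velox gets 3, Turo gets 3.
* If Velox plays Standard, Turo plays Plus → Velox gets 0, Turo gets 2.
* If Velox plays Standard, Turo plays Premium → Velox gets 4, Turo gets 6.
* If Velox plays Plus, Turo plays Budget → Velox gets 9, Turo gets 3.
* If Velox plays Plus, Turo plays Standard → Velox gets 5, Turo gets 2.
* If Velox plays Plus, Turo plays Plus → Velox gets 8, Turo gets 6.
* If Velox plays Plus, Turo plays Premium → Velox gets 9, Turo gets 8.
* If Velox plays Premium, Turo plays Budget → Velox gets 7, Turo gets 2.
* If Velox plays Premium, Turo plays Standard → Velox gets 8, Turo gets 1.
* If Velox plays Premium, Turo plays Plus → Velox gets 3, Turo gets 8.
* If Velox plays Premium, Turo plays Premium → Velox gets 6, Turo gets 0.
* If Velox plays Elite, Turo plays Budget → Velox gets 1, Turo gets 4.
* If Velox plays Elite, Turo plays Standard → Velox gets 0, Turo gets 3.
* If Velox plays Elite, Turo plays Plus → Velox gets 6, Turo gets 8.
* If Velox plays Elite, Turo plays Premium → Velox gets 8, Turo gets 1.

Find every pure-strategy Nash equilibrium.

Velox against Budget: payoffs 5, 9, 7, 1 → best response Plus.
Velox against Standard: payoffs 3, 5, 8, 0 → best response Premium.
Velox against Plus: payoffs 0, 8, 3, 6 → best response Plus.
Velox against Premium: payoffs 4, 9, 6, 8 → best response Plus.
Turo against Standard: payoffs 8, 3, 2, 6 → best response Budget.
Turo against Plus: payoffs 3, 2, 6, 8 → best response Premium.
Turo against Premium: payoffs 2, 1, 8, 0 → best response Plus.
Turo against Elite: payoffs 4, 3, 8, 1 → best response Plus.
Mutual best responses: (Plus, Premium).

Pure NE: (Plus, Premium)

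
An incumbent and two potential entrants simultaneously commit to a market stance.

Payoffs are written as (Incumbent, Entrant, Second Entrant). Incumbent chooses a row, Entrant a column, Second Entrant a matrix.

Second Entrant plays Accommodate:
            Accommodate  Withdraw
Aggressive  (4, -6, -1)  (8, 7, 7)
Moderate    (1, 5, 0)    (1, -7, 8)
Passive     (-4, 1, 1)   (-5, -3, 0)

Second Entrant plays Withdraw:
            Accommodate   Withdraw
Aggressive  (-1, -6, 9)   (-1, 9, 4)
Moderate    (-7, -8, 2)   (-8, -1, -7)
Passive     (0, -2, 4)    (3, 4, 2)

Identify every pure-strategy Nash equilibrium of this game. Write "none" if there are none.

Incumbent against (Accommodate, Accommodate): payoffs 4, 1, -4 → best response Aggressive.
Incumbent against (Accommodate, Withdraw): payoffs -1, -7, 0 → best response Passive.
Incumbent against (Withdraw, Accommodate): payoffs 8, 1, -5 → best response Aggressive.
Incumbent against (Withdraw, Withdraw): payoffs -1, -8, 3 → best response Passive.
Entrant against (Aggressive, Accommodate): payoffs -6, 7 → best response Withdraw.
Entrant against (Aggressive, Withdraw): payoffs -6, 9 → best response Withdraw.
Entrant against (Moderate, Accommodate): payoffs 5, -7 → best response Accommodate.
Entrant against (Moderate, Withdraw): payoffs -8, -1 → best response Withdraw.
Entrant against (Passive, Accommodate): payoffs 1, -3 → best response Accommodate.
Entrant against (Passive, Withdraw): payoffs -2, 4 → best response Withdraw.
Second Entrant against (Aggressive, Accommodate): payoffs -1, 9 → best response Withdraw.
Second Entrant against (Aggressive, Withdraw): payoffs 7, 4 → best response Accommodate.
Second Entrant against (Moderate, Accommodate): payoffs 0, 2 → best response Withdraw.
Second Entrant against (Moderate, Withdraw): payoffs 8, -7 → best response Accommodate.
Second Entrant against (Passive, Accommodate): payoffs 1, 4 → best response Withdraw.
Second Entrant against (Passive, Withdraw): payoffs 0, 2 → best response Withdraw.
Mutual best responses: (Aggressive, Withdraw, Accommodate); (Passive, Withdraw, Withdraw).

The pure Nash equilibria are (Aggressive, Withdraw, Accommodate), (Passive, Withdraw, Withdraw).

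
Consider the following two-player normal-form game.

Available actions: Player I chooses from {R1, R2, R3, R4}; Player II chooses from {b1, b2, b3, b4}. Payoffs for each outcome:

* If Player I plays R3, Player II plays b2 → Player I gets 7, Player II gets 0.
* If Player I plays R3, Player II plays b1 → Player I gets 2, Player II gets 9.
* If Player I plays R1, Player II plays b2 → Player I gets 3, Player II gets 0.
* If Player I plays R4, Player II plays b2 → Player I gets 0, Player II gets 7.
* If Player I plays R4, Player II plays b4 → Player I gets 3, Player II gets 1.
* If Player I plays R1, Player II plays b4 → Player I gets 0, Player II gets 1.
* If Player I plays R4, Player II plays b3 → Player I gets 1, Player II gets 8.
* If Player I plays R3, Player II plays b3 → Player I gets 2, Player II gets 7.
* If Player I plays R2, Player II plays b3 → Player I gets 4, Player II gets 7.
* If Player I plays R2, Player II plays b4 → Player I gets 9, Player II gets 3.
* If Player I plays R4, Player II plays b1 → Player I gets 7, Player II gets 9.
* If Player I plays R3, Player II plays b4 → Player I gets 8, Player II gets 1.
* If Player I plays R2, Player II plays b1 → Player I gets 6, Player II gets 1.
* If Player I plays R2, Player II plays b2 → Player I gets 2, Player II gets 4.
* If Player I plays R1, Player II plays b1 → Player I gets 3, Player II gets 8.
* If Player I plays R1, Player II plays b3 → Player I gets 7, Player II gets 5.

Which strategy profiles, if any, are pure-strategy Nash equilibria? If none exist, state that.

The unique pure-strategy Nash equilibrium is (R4, b1).

For each strategy profile, look for a profitable unilateral deviation.
(R1, b1): Player I can switch to R2 (3 → 6). Not NE.
(R1, b2): Player I can switch to R3 (3 → 7). Not NE.
(R1, b3): Player II can switch to b1 (5 → 8). Not NE.
(R1, b4): Player I can switch to R2 (0 → 9). Not NE.
(R2, b1): Player I can switch to R4 (6 → 7). Not NE.
(R2, b2): Player I can switch to R1 (2 → 3). Not NE.
(R4, b1): Player I gets 7, best alternative 6; Player II gets 9, best alternative 8. No profitable deviation — NE.
(The remaining 9 profiles each have a profitable deviation by the same check.)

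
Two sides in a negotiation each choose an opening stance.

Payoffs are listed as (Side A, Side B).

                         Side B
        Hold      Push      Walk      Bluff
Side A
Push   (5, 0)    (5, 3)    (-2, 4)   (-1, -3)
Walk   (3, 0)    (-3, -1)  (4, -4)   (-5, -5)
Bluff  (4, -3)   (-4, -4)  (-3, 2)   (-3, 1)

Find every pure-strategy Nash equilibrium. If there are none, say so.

Check each profile: it is a Nash equilibrium iff no player can strictly gain by switching unilaterally.
(Push, Hold): Side B can switch to Push (0 → 3). Not NE.
(Push, Push): Side B can switch to Walk (3 → 4). Not NE.
(Push, Walk): Side A can switch to Walk (-2 → 4). Not NE.
(Push, Bluff): Side B can switch to Hold (-3 → 0). Not NE.
(Walk, Hold): Side A can switch to Push (3 → 5). Not NE.
(Walk, Push): Side A can switch to Push (-3 → 5). Not NE.
(Walk, Walk): Side B can switch to Hold (-4 → 0). Not NE.
(Walk, Bluff): Side A can switch to Push (-5 → -1). Not NE.
(Bluff, Hold): Side A can switch to Push (4 → 5). Not NE.
(Bluff, Push): Side A can switch to Push (-4 → 5). Not NE.
(The remaining 2 profiles each have a profitable deviation by the same check.)

There is no pure-strategy Nash equilibrium.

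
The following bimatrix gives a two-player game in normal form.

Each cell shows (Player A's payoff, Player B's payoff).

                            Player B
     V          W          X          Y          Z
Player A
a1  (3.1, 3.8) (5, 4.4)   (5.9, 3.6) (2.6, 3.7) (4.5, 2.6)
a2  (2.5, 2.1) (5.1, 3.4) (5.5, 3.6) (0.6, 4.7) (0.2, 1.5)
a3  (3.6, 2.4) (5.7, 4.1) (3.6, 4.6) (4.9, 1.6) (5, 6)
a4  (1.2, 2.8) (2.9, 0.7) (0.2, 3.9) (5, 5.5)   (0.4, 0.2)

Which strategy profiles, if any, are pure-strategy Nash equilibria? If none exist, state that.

(a3, Z); (a4, Y)

Mark each player's best response to every combination of opponents' strategies; a profile where every player is best-responding is a pure Nash equilibrium.
Player A against V: payoffs 3.1, 2.5, 3.6, 1.2 → best response a3.
Player A against W: payoffs 5, 5.1, 5.7, 2.9 → best response a3.
Player A against X: payoffs 5.9, 5.5, 3.6, 0.2 → best response a1.
Player A against Y: payoffs 2.6, 0.6, 4.9, 5 → best response a4.
Player A against Z: payoffs 4.5, 0.2, 5, 0.4 → best response a3.
Player B against a1: payoffs 3.8, 4.4, 3.6, 3.7, 2.6 → best response W.
Player B against a2: payoffs 2.1, 3.4, 3.6, 4.7, 1.5 → best response Y.
Player B against a3: payoffs 2.4, 4.1, 4.6, 1.6, 6 → best response Z.
Player B against a4: payoffs 2.8, 0.7, 3.9, 5.5, 0.2 → best response Y.
Mutual best responses: (a3, Z); (a4, Y).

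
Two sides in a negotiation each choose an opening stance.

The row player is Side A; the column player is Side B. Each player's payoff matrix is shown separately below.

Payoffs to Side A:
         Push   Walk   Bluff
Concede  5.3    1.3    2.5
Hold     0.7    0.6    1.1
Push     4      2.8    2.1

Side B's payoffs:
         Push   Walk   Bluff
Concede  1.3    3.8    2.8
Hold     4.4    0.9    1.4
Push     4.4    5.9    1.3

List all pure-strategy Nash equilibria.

(Push, Walk)

(Concede, Push): Side B can switch to Walk (1.3 → 3.8). Not NE.
(Concede, Walk): Side A can switch to Push (1.3 → 2.8). Not NE.
(Concede, Bluff): Side B can switch to Walk (2.8 → 3.8). Not NE.
(Hold, Push): Side A can switch to Concede (0.7 → 5.3). Not NE.
(Hold, Walk): Side A can switch to Concede (0.6 → 1.3). Not NE.
(Hold, Bluff): Side A can switch to Concede (1.1 → 2.5). Not NE.
(Push, Walk): Side A gets 2.8, best alternative 1.3; Side B gets 5.9, best alternative 4.4. No profitable deviation — NE.
(The remaining 2 profiles each have a profitable deviation by the same check.)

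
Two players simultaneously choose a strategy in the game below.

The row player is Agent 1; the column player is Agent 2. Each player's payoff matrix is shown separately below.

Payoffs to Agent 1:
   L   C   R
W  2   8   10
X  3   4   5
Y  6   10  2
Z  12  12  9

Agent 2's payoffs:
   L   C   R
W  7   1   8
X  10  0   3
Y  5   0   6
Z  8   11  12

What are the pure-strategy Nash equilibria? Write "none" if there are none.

Pure NE: (W, R)

For each player, find the best response to each opponent profile; mutual best responses are the pure NE.
Agent 1 against L: payoffs 2, 3, 6, 12 → best response Z.
Agent 1 against C: payoffs 8, 4, 10, 12 → best response Z.
Agent 1 against R: payoffs 10, 5, 2, 9 → best response W.
Agent 2 against W: payoffs 7, 1, 8 → best response R.
Agent 2 against X: payoffs 10, 0, 3 → best response L.
Agent 2 against Y: payoffs 5, 0, 6 → best response R.
Agent 2 against Z: payoffs 8, 11, 12 → best response R.
Mutual best responses: (W, R).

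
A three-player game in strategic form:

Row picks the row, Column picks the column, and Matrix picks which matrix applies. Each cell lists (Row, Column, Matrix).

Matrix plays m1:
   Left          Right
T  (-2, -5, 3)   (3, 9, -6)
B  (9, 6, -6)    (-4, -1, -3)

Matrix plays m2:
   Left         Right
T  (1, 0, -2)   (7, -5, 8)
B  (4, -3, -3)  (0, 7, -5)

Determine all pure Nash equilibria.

No pure-strategy Nash equilibrium.

(T, Left, m1): Row can switch to B (-2 → 9). Not NE.
(T, Left, m2): Row can switch to B (1 → 4). Not NE.
(T, Right, m1): Matrix can switch to m2 (-6 → 8). Not NE.
(T, Right, m2): Column can switch to Left (-5 → 0). Not NE.
(B, Left, m1): Matrix can switch to m2 (-6 → -3). Not NE.
(B, Left, m2): Column can switch to Right (-3 → 7). Not NE.
(The remaining 2 profiles each have a profitable deviation by the same check.)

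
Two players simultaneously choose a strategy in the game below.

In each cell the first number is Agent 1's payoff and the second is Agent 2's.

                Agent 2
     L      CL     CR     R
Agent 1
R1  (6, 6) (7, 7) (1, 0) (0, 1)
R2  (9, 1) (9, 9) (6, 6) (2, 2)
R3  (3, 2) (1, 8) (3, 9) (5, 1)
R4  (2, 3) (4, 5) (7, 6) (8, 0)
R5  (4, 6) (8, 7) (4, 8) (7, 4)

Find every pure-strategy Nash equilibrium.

(R2, CL); (R4, CR)

Agent 1 against L: payoffs 6, 9, 3, 2, 4 → best response R2.
Agent 1 against CL: payoffs 7, 9, 1, 4, 8 → best response R2.
Agent 1 against CR: payoffs 1, 6, 3, 7, 4 → best response R4.
Agent 1 against R: payoffs 0, 2, 5, 8, 7 → best response R4.
Agent 2 against R1: payoffs 6, 7, 0, 1 → best response CL.
Agent 2 against R2: payoffs 1, 9, 6, 2 → best response CL.
Agent 2 against R3: payoffs 2, 8, 9, 1 → best response CR.
Agent 2 against R4: payoffs 3, 5, 6, 0 → best response CR.
Agent 2 against R5: payoffs 6, 7, 8, 4 → best response CR.
Mutual best responses: (R2, CL); (R4, CR).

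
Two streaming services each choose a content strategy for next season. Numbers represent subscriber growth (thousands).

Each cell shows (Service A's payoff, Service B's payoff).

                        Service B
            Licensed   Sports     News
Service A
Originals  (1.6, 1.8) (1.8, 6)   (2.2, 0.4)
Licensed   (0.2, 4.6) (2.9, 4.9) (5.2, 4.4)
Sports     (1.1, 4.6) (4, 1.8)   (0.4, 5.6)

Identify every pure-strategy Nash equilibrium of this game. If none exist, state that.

(Originals, Licensed): Service B can switch to Sports (1.8 → 6). Not NE.
(Originals, Sports): Service A can switch to Licensed (1.8 → 2.9). Not NE.
(Originals, News): Service A can switch to Licensed (2.2 → 5.2). Not NE.
(Licensed, Licensed): Service A can switch to Originals (0.2 → 1.6). Not NE.
(Licensed, Sports): Service A can switch to Sports (2.9 → 4). Not NE.
(Licensed, News): Service B can switch to Licensed (4.4 → 4.6). Not NE.
(Sports, Licensed): Service A can switch to Originals (1.1 → 1.6). Not NE.
(Sports, Sports): Service B can switch to Licensed (1.8 → 4.6). Not NE.
(The remaining 1 profile has a profitable deviation by the same check.)

none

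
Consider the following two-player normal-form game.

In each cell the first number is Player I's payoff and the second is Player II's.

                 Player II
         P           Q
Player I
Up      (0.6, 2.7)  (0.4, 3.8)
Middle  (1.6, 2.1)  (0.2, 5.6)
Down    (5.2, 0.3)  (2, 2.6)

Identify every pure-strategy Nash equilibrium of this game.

Pure NE: (Down, Q)

(Up, P): Player I can switch to Middle (0.6 → 1.6). Not NE.
(Up, Q): Player I can switch to Down (0.4 → 2). Not NE.
(Middle, P): Player I can switch to Down (1.6 → 5.2). Not NE.
(Middle, Q): Player I can switch to Up (0.2 → 0.4). Not NE.
(Down, P): Player II can switch to Q (0.3 → 2.6). Not NE.
(Down, Q): Player I gets 2, best alternative 0.4; Player II gets 2.6, best alternative 0.3. No profitable deviation — NE.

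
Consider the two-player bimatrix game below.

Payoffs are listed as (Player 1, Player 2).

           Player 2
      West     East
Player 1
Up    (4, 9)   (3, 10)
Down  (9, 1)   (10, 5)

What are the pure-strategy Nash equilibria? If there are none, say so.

Player 1 against West: payoffs 4, 9 → best response Down.
Player 1 against East: payoffs 3, 10 → best response Down.
Player 2 against Up: payoffs 9, 10 → best response East.
Player 2 against Down: payoffs 1, 5 → best response East.
Mutual best responses: (Down, East).

(Down, East)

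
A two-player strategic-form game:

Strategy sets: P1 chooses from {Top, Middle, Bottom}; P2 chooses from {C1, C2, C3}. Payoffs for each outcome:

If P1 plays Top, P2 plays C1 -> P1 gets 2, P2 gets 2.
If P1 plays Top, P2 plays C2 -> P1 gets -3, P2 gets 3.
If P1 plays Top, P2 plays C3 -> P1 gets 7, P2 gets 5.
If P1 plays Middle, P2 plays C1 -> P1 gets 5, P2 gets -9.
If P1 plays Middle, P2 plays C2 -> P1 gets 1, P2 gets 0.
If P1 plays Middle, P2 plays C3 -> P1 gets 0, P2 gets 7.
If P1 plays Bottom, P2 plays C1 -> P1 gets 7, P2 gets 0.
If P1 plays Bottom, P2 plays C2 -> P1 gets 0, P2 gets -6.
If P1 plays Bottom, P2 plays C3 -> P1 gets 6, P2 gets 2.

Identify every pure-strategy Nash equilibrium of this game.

(Top, C1): P1 can switch to Middle (2 → 5). Not NE.
(Top, C2): P1 can switch to Middle (-3 → 1). Not NE.
(Top, C3): P1 gets 7, best alternative 6; P2 gets 5, best alternative 3. No profitable deviation — NE.
(Middle, C1): P1 can switch to Bottom (5 → 7). Not NE.
(Middle, C2): P2 can switch to C3 (0 → 7). Not NE.
(Middle, C3): P1 can switch to Top (0 → 7). Not NE.
(Bottom, C1): P2 can switch to C3 (0 → 2). Not NE.
(Bottom, C2): P1 can switch to Middle (0 → 1). Not NE.
(Bottom, C3): P1 can switch to Top (6 → 7). Not NE.

Pure NE: (Top, C3)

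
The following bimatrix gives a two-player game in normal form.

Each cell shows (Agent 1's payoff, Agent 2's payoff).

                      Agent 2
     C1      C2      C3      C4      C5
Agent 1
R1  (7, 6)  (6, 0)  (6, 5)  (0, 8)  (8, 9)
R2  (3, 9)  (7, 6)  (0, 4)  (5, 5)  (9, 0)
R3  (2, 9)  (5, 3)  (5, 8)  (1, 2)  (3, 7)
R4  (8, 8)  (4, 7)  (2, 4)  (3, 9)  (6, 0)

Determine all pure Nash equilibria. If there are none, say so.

Agent 1 against C1: payoffs 7, 3, 2, 8 → best response R4.
Agent 1 against C2: payoffs 6, 7, 5, 4 → best response R2.
Agent 1 against C3: payoffs 6, 0, 5, 2 → best response R1.
Agent 1 against C4: payoffs 0, 5, 1, 3 → best response R2.
Agent 1 against C5: payoffs 8, 9, 3, 6 → best response R2.
Agent 2 against R1: payoffs 6, 0, 5, 8, 9 → best response C5.
Agent 2 against R2: payoffs 9, 6, 4, 5, 0 → best response C1.
Agent 2 against R3: payoffs 9, 3, 8, 2, 7 → best response C1.
Agent 2 against R4: payoffs 8, 7, 4, 9, 0 → best response C4.
No profile is a mutual best response for all players.

none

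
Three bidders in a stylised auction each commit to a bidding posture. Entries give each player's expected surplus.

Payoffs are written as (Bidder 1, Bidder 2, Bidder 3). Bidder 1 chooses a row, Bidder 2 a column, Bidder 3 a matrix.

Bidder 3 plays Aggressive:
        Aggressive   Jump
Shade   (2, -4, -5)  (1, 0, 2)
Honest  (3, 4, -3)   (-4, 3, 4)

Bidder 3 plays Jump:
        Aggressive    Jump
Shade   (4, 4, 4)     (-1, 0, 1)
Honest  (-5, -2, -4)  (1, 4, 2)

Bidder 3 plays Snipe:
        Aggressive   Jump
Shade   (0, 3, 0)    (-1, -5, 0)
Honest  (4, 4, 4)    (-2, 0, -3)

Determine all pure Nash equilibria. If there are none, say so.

(Shade, Aggressive, Aggressive): Bidder 1 can switch to Honest (2 → 3). Not NE.
(Shade, Aggressive, Jump): Bidder 1 gets 4, best alternative -5; Bidder 2 gets 4, best alternative 0; Bidder 3 gets 4, best alternative 0. No profitable deviation — NE.
(Shade, Aggressive, Snipe): Bidder 1 can switch to Honest (0 → 4). Not NE.
(Shade, Jump, Aggressive): Bidder 1 gets 1, best alternative -4; Bidder 2 gets 0, best alternative -4; Bidder 3 gets 2, best alternative 1. No profitable deviation — NE.
(Shade, Jump, Jump): Bidder 1 can switch to Honest (-1 → 1). Not NE.
(Shade, Jump, Snipe): Bidder 2 can switch to Aggressive (-5 → 3). Not NE.
(Honest, Aggressive, Aggressive): Bidder 3 can switch to Snipe (-3 → 4). Not NE.
(Honest, Aggressive, Jump): Bidder 1 can switch to Shade (-5 → 4). Not NE.
(Honest, Aggressive, Snipe): Bidder 1 gets 4, best alternative 0; Bidder 2 gets 4, best alternative 0; Bidder 3 gets 4, best alternative -3. No profitable deviation — NE.
(The remaining 3 profiles each have a profitable deviation by the same check.)

The pure Nash equilibria are (Shade, Aggressive, Jump), (Shade, Jump, Aggressive), (Honest, Aggressive, Snipe).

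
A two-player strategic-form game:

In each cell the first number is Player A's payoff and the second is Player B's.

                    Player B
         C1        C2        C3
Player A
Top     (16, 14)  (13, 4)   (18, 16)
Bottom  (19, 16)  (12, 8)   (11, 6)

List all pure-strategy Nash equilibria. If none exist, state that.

(Top, C1): Player A can switch to Bottom (16 → 19). Not NE.
(Top, C2): Player B can switch to C1 (4 → 14). Not NE.
(Top, C3): Player A gets 18, best alternative 11; Player B gets 16, best alternative 14. No profitable deviation — NE.
(Bottom, C1): Player A gets 19, best alternative 16; Player B gets 16, best alternative 8. No profitable deviation — NE.
(Bottom, C2): Player A can switch to Top (12 → 13). Not NE.
(Bottom, C3): Player A can switch to Top (11 → 18). Not NE.

Pure-strategy Nash equilibria: (Top, C3); (Bottom, C1)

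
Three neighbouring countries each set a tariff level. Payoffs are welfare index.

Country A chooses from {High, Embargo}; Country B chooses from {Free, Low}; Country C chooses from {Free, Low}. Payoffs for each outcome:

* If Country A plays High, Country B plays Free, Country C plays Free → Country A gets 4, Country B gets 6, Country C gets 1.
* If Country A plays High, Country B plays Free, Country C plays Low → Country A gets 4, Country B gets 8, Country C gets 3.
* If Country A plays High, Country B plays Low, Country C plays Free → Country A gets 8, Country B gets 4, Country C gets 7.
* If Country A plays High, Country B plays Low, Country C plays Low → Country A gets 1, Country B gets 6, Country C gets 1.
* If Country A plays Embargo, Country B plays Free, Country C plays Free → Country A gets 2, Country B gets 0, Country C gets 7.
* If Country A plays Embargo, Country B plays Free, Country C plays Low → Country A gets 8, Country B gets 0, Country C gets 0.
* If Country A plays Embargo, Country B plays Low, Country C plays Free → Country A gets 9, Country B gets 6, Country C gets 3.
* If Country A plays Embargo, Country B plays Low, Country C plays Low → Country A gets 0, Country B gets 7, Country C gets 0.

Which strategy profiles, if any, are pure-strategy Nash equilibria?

(High, Free, Free): Country C can switch to Low (1 → 3). Not NE.
(High, Free, Low): Country A can switch to Embargo (4 → 8). Not NE.
(High, Low, Free): Country A can switch to Embargo (8 → 9). Not NE.
(High, Low, Low): Country B can switch to Free (6 → 8). Not NE.
(Embargo, Free, Free): Country A can switch to High (2 → 4). Not NE.
(Embargo, Free, Low): Country B can switch to Low (0 → 7). Not NE.
(Embargo, Low, Free): Country A gets 9, best alternative 8; Country B gets 6, best alternative 0; Country C gets 3, best alternative 0. No profitable deviation — NE.
(Embargo, Low, Low): Country A can switch to High (0 → 1). Not NE.

The unique pure-strategy Nash equilibrium is (Embargo, Low, Free).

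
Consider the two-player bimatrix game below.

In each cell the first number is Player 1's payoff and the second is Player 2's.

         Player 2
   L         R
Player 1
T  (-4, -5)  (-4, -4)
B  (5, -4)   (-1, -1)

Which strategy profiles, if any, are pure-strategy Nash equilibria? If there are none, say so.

Pure NE: (B, R)

(T, L): Player 1 can switch to B (-4 → 5). Not NE.
(T, R): Player 1 can switch to B (-4 → -1). Not NE.
(B, L): Player 2 can switch to R (-4 → -1). Not NE.
(B, R): Player 1 gets -1, best alternative -4; Player 2 gets -1, best alternative -4. No profitable deviation — NE.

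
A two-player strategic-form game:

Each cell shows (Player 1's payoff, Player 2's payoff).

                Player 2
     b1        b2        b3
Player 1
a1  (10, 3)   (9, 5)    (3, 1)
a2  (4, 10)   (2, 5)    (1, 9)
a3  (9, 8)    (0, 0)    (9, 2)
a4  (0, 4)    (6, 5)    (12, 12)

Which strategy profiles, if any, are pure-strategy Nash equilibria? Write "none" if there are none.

Player 1 against b1: payoffs 10, 4, 9, 0 → best response a1.
Player 1 against b2: payoffs 9, 2, 0, 6 → best response a1.
Player 1 against b3: payoffs 3, 1, 9, 12 → best response a4.
Player 2 against a1: payoffs 3, 5, 1 → best response b2.
Player 2 against a2: payoffs 10, 5, 9 → best response b1.
Player 2 against a3: payoffs 8, 0, 2 → best response b1.
Player 2 against a4: payoffs 4, 5, 12 → best response b3.
Mutual best responses: (a1, b2); (a4, b3).

The pure Nash equilibria are (a1, b2); (a4, b3).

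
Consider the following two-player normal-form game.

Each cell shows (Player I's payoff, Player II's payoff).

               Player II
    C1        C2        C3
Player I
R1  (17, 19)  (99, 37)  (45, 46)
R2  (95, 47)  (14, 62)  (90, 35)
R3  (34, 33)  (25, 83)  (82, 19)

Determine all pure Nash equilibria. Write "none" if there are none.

For each strategy profile, look for a profitable unilateral deviation.
(R1, C1): Player I can switch to R2 (17 → 95). Not NE.
(R1, C2): Player II can switch to C3 (37 → 46). Not NE.
(R1, C3): Player I can switch to R2 (45 → 90). Not NE.
(R2, C1): Player II can switch to C2 (47 → 62). Not NE.
(R2, C2): Player I can switch to R1 (14 → 99). Not NE.
(R2, C3): Player II can switch to C1 (35 → 47). Not NE.
(The remaining 3 profiles each have a profitable deviation by the same check.)

none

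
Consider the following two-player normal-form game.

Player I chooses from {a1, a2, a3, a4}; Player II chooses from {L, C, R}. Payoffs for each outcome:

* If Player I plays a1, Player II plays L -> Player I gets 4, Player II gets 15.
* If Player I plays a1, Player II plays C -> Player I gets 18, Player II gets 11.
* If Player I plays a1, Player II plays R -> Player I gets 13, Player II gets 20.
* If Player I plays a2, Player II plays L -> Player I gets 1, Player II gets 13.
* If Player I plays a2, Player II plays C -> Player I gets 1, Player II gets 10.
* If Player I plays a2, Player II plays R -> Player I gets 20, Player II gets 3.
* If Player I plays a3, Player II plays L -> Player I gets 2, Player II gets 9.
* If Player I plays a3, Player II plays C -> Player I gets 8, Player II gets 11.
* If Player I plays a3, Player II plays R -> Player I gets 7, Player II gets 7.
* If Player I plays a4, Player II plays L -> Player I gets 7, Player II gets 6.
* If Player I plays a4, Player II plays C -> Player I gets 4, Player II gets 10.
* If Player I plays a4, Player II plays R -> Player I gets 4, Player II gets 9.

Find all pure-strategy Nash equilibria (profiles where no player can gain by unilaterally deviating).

This game has no pure Nash equilibrium.

Player I against L: payoffs 4, 1, 2, 7 → best response a4.
Player I against C: payoffs 18, 1, 8, 4 → best response a1.
Player I against R: payoffs 13, 20, 7, 4 → best response a2.
Player II against a1: payoffs 15, 11, 20 → best response R.
Player II against a2: payoffs 13, 10, 3 → best response L.
Player II against a3: payoffs 9, 11, 7 → best response C.
Player II against a4: payoffs 6, 10, 9 → best response C.
No profile is a mutual best response for all players.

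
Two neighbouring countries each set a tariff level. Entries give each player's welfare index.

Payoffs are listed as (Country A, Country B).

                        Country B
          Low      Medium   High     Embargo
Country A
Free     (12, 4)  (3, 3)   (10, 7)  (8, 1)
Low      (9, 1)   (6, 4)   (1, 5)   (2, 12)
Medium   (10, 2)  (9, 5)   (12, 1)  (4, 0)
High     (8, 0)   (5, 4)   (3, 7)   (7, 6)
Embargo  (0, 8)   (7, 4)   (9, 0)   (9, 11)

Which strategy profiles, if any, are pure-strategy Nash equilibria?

Country A against Low: payoffs 12, 9, 10, 8, 0 → best response Free.
Country A against Medium: payoffs 3, 6, 9, 5, 7 → best response Medium.
Country A against High: payoffs 10, 1, 12, 3, 9 → best response Medium.
Country A against Embargo: payoffs 8, 2, 4, 7, 9 → best response Embargo.
Country B against Free: payoffs 4, 3, 7, 1 → best response High.
Country B against Low: payoffs 1, 4, 5, 12 → best response Embargo.
Country B against Medium: payoffs 2, 5, 1, 0 → best response Medium.
Country B against High: payoffs 0, 4, 7, 6 → best response High.
Country B against Embargo: payoffs 8, 4, 0, 11 → best response Embargo.
Mutual best responses: (Medium, Medium); (Embargo, Embargo).

Pure-strategy Nash equilibria: (Medium, Medium) and (Embargo, Embargo)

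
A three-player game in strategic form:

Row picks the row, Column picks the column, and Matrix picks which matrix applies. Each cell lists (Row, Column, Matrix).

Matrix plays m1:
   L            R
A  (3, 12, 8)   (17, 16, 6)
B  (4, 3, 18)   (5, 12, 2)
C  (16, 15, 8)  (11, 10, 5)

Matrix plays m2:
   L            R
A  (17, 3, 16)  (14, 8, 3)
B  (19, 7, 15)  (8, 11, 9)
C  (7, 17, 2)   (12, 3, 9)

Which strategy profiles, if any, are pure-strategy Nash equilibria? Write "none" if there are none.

The pure Nash equilibria are (A, R, m1), (C, L, m1).

Check each profile: it is a Nash equilibrium iff no player can strictly gain by switching unilaterally.
(A, L, m1): Row can switch to B (3 → 4). Not NE.
(A, L, m2): Row can switch to B (17 → 19). Not NE.
(A, R, m1): Row gets 17, best alternative 11; Column gets 16, best alternative 12; Matrix gets 6, best alternative 3. No profitable deviation — NE.
(A, R, m2): Matrix can switch to m1 (3 → 6). Not NE.
(B, L, m1): Row can switch to C (4 → 16). Not NE.
(B, L, m2): Column can switch to R (7 → 11). Not NE.
(B, R, m1): Row can switch to A (5 → 17). Not NE.
(B, R, m2): Row can switch to A (8 → 14). Not NE.
(C, L, m1): Row gets 16, best alternative 4; Column gets 15, best alternative 10; Matrix gets 8, best alternative 2. No profitable deviation — NE.
(C, L, m2): Row can switch to A (7 → 17). Not NE.
(C, R, m1): Row can switch to A (11 → 17). Not NE.
(C, R, m2): Row can switch to A (12 → 14). Not NE.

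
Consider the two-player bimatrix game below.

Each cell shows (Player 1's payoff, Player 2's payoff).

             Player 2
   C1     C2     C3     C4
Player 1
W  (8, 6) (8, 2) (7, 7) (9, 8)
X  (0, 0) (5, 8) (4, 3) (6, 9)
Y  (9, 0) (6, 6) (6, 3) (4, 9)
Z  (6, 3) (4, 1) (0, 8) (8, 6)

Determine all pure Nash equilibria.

Check each profile: it is a Nash equilibrium iff no player can strictly gain by switching unilaterally.
(W, C1): Player 1 can switch to Y (8 → 9). Not NE.
(W, C2): Player 2 can switch to C1 (2 → 6). Not NE.
(W, C3): Player 2 can switch to C4 (7 → 8). Not NE.
(W, C4): Player 1 gets 9, best alternative 8; Player 2 gets 8, best alternative 7. No profitable deviation — NE.
(X, C1): Player 1 can switch to W (0 → 8). Not NE.
(X, C2): Player 1 can switch to W (5 → 8). Not NE.
(X, C3): Player 1 can switch to W (4 → 7). Not NE.
(The remaining 9 profiles each have a profitable deviation by the same check.)

(W, C4)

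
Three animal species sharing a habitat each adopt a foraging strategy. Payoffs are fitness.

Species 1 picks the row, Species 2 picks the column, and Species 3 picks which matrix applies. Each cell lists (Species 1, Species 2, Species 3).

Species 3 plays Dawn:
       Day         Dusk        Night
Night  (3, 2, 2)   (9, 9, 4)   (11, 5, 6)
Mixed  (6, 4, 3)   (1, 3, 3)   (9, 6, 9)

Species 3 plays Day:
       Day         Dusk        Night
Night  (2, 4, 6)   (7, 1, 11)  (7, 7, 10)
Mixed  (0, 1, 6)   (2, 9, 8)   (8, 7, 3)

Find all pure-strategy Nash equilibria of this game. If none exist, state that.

none

Species 1 against (Day, Dawn): payoffs 3, 6 → best response Mixed.
Species 1 against (Day, Day): payoffs 2, 0 → best response Night.
Species 1 against (Dusk, Dawn): payoffs 9, 1 → best response Night.
Species 1 against (Dusk, Day): payoffs 7, 2 → best response Night.
Species 1 against (Night, Dawn): payoffs 11, 9 → best response Night.
Species 1 against (Night, Day): payoffs 7, 8 → best response Mixed.
Species 2 against (Night, Dawn): payoffs 2, 9, 5 → best response Dusk.
Species 2 against (Night, Day): payoffs 4, 1, 7 → best response Night.
Species 2 against (Mixed, Dawn): payoffs 4, 3, 6 → best response Night.
Species 2 against (Mixed, Day): payoffs 1, 9, 7 → best response Dusk.
Species 3 against (Night, Day): payoffs 2, 6 → best response Day.
Species 3 against (Night, Dusk): payoffs 4, 11 → best response Day.
Species 3 against (Night, Night): payoffs 6, 10 → best response Day.
Species 3 against (Mixed, Day): payoffs 3, 6 → best response Day.
Species 3 against (Mixed, Dusk): payoffs 3, 8 → best response Day.
Species 3 against (Mixed, Night): payoffs 9, 3 → best response Dawn.
No profile is a mutual best response for all players.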